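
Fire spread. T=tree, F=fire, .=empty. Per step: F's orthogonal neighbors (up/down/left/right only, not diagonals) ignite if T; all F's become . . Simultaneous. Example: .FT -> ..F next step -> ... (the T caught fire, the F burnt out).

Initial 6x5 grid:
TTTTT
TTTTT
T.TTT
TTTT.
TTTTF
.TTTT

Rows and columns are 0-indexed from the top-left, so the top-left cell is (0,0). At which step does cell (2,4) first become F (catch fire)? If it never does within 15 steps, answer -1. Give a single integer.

Step 1: cell (2,4)='T' (+2 fires, +1 burnt)
Step 2: cell (2,4)='T' (+3 fires, +2 burnt)
Step 3: cell (2,4)='T' (+4 fires, +3 burnt)
Step 4: cell (2,4)='F' (+6 fires, +4 burnt)
  -> target ignites at step 4
Step 5: cell (2,4)='.' (+4 fires, +6 burnt)
Step 6: cell (2,4)='.' (+4 fires, +4 burnt)
Step 7: cell (2,4)='.' (+2 fires, +4 burnt)
Step 8: cell (2,4)='.' (+1 fires, +2 burnt)
Step 9: cell (2,4)='.' (+0 fires, +1 burnt)
  fire out at step 9

4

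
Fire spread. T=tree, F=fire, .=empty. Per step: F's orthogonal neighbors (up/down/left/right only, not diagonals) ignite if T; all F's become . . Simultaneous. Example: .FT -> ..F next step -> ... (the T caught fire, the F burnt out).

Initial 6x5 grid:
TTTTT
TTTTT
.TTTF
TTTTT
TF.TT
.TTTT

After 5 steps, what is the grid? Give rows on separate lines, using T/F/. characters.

Step 1: 6 trees catch fire, 2 burn out
  TTTTT
  TTTTF
  .TTF.
  TFTTF
  F..TT
  .FTTT
Step 2: 9 trees catch fire, 6 burn out
  TTTTF
  TTTF.
  .FF..
  F.FF.
  ...TF
  ..FTT
Step 3: 6 trees catch fire, 9 burn out
  TTTF.
  TFF..
  .....
  .....
  ...F.
  ...FF
Step 4: 3 trees catch fire, 6 burn out
  TFF..
  F....
  .....
  .....
  .....
  .....
Step 5: 1 trees catch fire, 3 burn out
  F....
  .....
  .....
  .....
  .....
  .....

F....
.....
.....
.....
.....
.....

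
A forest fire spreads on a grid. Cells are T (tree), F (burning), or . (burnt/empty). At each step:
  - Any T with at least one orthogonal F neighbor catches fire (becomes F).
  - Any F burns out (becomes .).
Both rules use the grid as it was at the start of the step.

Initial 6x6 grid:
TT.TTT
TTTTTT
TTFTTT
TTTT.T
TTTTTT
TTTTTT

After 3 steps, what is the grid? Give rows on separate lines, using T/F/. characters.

Step 1: 4 trees catch fire, 1 burn out
  TT.TTT
  TTFTTT
  TF.FTT
  TTFT.T
  TTTTTT
  TTTTTT
Step 2: 7 trees catch fire, 4 burn out
  TT.TTT
  TF.FTT
  F...FT
  TF.F.T
  TTFTTT
  TTTTTT
Step 3: 9 trees catch fire, 7 burn out
  TF.FTT
  F...FT
  .....F
  F....T
  TF.FTT
  TTFTTT

TF.FTT
F...FT
.....F
F....T
TF.FTT
TTFTTT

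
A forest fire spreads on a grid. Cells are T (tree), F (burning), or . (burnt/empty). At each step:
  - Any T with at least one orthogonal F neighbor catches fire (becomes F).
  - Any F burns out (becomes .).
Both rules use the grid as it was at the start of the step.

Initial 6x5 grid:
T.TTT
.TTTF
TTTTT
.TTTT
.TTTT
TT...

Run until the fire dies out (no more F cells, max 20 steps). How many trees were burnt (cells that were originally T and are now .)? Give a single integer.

Step 1: +3 fires, +1 burnt (F count now 3)
Step 2: +4 fires, +3 burnt (F count now 4)
Step 3: +5 fires, +4 burnt (F count now 5)
Step 4: +3 fires, +5 burnt (F count now 3)
Step 5: +3 fires, +3 burnt (F count now 3)
Step 6: +1 fires, +3 burnt (F count now 1)
Step 7: +1 fires, +1 burnt (F count now 1)
Step 8: +1 fires, +1 burnt (F count now 1)
Step 9: +0 fires, +1 burnt (F count now 0)
Fire out after step 9
Initially T: 22, now '.': 29
Total burnt (originally-T cells now '.'): 21

Answer: 21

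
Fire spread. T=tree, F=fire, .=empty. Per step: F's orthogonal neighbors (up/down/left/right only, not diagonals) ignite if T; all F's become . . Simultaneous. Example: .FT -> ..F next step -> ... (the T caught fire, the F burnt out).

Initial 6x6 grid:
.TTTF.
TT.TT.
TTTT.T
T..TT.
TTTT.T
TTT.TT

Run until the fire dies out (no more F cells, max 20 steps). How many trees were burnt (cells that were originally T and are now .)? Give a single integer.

Step 1: +2 fires, +1 burnt (F count now 2)
Step 2: +2 fires, +2 burnt (F count now 2)
Step 3: +2 fires, +2 burnt (F count now 2)
Step 4: +3 fires, +2 burnt (F count now 3)
Step 5: +4 fires, +3 burnt (F count now 4)
Step 6: +2 fires, +4 burnt (F count now 2)
Step 7: +3 fires, +2 burnt (F count now 3)
Step 8: +2 fires, +3 burnt (F count now 2)
Step 9: +1 fires, +2 burnt (F count now 1)
Step 10: +0 fires, +1 burnt (F count now 0)
Fire out after step 10
Initially T: 25, now '.': 32
Total burnt (originally-T cells now '.'): 21

Answer: 21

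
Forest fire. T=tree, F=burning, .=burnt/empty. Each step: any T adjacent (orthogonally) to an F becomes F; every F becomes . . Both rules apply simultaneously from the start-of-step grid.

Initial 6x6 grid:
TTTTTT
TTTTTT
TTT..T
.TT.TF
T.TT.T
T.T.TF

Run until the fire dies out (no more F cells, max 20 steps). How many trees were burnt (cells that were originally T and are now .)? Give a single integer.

Answer: 24

Derivation:
Step 1: +4 fires, +2 burnt (F count now 4)
Step 2: +1 fires, +4 burnt (F count now 1)
Step 3: +2 fires, +1 burnt (F count now 2)
Step 4: +2 fires, +2 burnt (F count now 2)
Step 5: +2 fires, +2 burnt (F count now 2)
Step 6: +3 fires, +2 burnt (F count now 3)
Step 7: +4 fires, +3 burnt (F count now 4)
Step 8: +4 fires, +4 burnt (F count now 4)
Step 9: +2 fires, +4 burnt (F count now 2)
Step 10: +0 fires, +2 burnt (F count now 0)
Fire out after step 10
Initially T: 26, now '.': 34
Total burnt (originally-T cells now '.'): 24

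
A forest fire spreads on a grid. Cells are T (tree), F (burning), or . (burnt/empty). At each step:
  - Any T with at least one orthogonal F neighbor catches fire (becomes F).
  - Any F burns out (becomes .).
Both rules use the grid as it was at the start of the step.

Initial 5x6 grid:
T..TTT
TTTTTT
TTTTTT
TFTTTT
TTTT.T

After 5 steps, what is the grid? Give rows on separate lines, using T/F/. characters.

Step 1: 4 trees catch fire, 1 burn out
  T..TTT
  TTTTTT
  TFTTTT
  F.FTTT
  TFTT.T
Step 2: 6 trees catch fire, 4 burn out
  T..TTT
  TFTTTT
  F.FTTT
  ...FTT
  F.FT.T
Step 3: 5 trees catch fire, 6 burn out
  T..TTT
  F.FTTT
  ...FTT
  ....FT
  ...F.T
Step 4: 4 trees catch fire, 5 burn out
  F..TTT
  ...FTT
  ....FT
  .....F
  .....T
Step 5: 4 trees catch fire, 4 burn out
  ...FTT
  ....FT
  .....F
  ......
  .....F

...FTT
....FT
.....F
......
.....F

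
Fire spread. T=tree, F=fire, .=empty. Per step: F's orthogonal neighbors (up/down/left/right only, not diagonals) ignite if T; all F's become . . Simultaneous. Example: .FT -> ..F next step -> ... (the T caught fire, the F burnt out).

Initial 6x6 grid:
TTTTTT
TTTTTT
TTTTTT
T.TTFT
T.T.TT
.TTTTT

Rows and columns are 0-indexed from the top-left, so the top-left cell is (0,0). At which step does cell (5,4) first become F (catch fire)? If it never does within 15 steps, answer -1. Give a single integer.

Step 1: cell (5,4)='T' (+4 fires, +1 burnt)
Step 2: cell (5,4)='F' (+6 fires, +4 burnt)
  -> target ignites at step 2
Step 3: cell (5,4)='.' (+7 fires, +6 burnt)
Step 4: cell (5,4)='.' (+5 fires, +7 burnt)
Step 5: cell (5,4)='.' (+4 fires, +5 burnt)
Step 6: cell (5,4)='.' (+3 fires, +4 burnt)
Step 7: cell (5,4)='.' (+2 fires, +3 burnt)
Step 8: cell (5,4)='.' (+0 fires, +2 burnt)
  fire out at step 8

2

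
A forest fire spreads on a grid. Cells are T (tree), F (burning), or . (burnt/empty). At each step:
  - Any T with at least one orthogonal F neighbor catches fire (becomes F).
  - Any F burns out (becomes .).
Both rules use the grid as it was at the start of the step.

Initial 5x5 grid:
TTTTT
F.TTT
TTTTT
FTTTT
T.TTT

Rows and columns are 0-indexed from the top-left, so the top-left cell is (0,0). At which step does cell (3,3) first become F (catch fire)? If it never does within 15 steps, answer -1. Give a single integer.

Step 1: cell (3,3)='T' (+4 fires, +2 burnt)
Step 2: cell (3,3)='T' (+3 fires, +4 burnt)
Step 3: cell (3,3)='F' (+4 fires, +3 burnt)
  -> target ignites at step 3
Step 4: cell (3,3)='.' (+5 fires, +4 burnt)
Step 5: cell (3,3)='.' (+4 fires, +5 burnt)
Step 6: cell (3,3)='.' (+1 fires, +4 burnt)
Step 7: cell (3,3)='.' (+0 fires, +1 burnt)
  fire out at step 7

3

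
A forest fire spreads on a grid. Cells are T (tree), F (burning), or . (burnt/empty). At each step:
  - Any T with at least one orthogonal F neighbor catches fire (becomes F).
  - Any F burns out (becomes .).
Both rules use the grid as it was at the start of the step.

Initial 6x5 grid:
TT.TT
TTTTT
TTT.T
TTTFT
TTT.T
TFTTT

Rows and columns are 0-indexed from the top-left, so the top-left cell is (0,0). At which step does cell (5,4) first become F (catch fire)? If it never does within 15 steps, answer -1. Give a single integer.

Step 1: cell (5,4)='T' (+5 fires, +2 burnt)
Step 2: cell (5,4)='T' (+7 fires, +5 burnt)
Step 3: cell (5,4)='F' (+5 fires, +7 burnt)
  -> target ignites at step 3
Step 4: cell (5,4)='.' (+4 fires, +5 burnt)
Step 5: cell (5,4)='.' (+3 fires, +4 burnt)
Step 6: cell (5,4)='.' (+1 fires, +3 burnt)
Step 7: cell (5,4)='.' (+0 fires, +1 burnt)
  fire out at step 7

3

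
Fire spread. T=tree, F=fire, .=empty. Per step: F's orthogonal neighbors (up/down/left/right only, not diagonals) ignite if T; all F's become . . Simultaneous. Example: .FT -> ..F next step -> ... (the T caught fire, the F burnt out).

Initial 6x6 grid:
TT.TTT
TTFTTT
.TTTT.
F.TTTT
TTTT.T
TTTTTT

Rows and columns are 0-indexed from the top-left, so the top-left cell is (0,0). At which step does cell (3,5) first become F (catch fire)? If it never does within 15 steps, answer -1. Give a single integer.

Step 1: cell (3,5)='T' (+4 fires, +2 burnt)
Step 2: cell (3,5)='T' (+9 fires, +4 burnt)
Step 3: cell (3,5)='T' (+7 fires, +9 burnt)
Step 4: cell (3,5)='T' (+4 fires, +7 burnt)
Step 5: cell (3,5)='F' (+2 fires, +4 burnt)
  -> target ignites at step 5
Step 6: cell (3,5)='.' (+2 fires, +2 burnt)
Step 7: cell (3,5)='.' (+1 fires, +2 burnt)
Step 8: cell (3,5)='.' (+0 fires, +1 burnt)
  fire out at step 8

5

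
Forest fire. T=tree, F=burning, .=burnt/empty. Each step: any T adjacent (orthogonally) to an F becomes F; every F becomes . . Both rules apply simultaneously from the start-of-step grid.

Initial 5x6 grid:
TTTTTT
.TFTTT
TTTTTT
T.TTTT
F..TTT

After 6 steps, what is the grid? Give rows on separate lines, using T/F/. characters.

Step 1: 5 trees catch fire, 2 burn out
  TTFTTT
  .F.FTT
  TTFTTT
  F.TTTT
  ...TTT
Step 2: 7 trees catch fire, 5 burn out
  TF.FTT
  ....FT
  FF.FTT
  ..FTTT
  ...TTT
Step 3: 5 trees catch fire, 7 burn out
  F...FT
  .....F
  ....FT
  ...FTT
  ...TTT
Step 4: 4 trees catch fire, 5 burn out
  .....F
  ......
  .....F
  ....FT
  ...FTT
Step 5: 2 trees catch fire, 4 burn out
  ......
  ......
  ......
  .....F
  ....FT
Step 6: 1 trees catch fire, 2 burn out
  ......
  ......
  ......
  ......
  .....F

......
......
......
......
.....F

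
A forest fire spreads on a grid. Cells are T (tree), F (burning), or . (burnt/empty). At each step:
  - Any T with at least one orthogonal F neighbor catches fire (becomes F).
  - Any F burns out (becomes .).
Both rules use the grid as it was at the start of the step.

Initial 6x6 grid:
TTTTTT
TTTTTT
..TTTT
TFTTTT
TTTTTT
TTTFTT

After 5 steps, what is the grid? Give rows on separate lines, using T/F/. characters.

Step 1: 6 trees catch fire, 2 burn out
  TTTTTT
  TTTTTT
  ..TTTT
  F.FTTT
  TFTFTT
  TTF.FT
Step 2: 7 trees catch fire, 6 burn out
  TTTTTT
  TTTTTT
  ..FTTT
  ...FTT
  F.F.FT
  TF...F
Step 3: 5 trees catch fire, 7 burn out
  TTTTTT
  TTFTTT
  ...FTT
  ....FT
  .....F
  F.....
Step 4: 5 trees catch fire, 5 burn out
  TTFTTT
  TF.FTT
  ....FT
  .....F
  ......
  ......
Step 5: 5 trees catch fire, 5 burn out
  TF.FTT
  F...FT
  .....F
  ......
  ......
  ......

TF.FTT
F...FT
.....F
......
......
......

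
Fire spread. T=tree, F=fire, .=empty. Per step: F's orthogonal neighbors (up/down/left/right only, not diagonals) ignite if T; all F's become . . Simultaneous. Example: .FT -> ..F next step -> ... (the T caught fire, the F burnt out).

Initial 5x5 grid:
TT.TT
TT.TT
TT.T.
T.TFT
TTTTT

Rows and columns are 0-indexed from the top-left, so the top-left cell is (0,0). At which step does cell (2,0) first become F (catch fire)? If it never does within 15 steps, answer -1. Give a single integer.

Step 1: cell (2,0)='T' (+4 fires, +1 burnt)
Step 2: cell (2,0)='T' (+3 fires, +4 burnt)
Step 3: cell (2,0)='T' (+3 fires, +3 burnt)
Step 4: cell (2,0)='T' (+2 fires, +3 burnt)
Step 5: cell (2,0)='T' (+1 fires, +2 burnt)
Step 6: cell (2,0)='F' (+1 fires, +1 burnt)
  -> target ignites at step 6
Step 7: cell (2,0)='.' (+2 fires, +1 burnt)
Step 8: cell (2,0)='.' (+2 fires, +2 burnt)
Step 9: cell (2,0)='.' (+1 fires, +2 burnt)
Step 10: cell (2,0)='.' (+0 fires, +1 burnt)
  fire out at step 10

6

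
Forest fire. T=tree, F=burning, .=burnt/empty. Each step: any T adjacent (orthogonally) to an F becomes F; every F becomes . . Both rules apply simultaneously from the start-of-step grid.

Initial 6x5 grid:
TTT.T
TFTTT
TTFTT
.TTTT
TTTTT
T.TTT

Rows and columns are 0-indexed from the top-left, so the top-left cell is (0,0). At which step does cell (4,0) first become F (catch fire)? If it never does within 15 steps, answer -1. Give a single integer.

Step 1: cell (4,0)='T' (+6 fires, +2 burnt)
Step 2: cell (4,0)='T' (+8 fires, +6 burnt)
Step 3: cell (4,0)='T' (+5 fires, +8 burnt)
Step 4: cell (4,0)='F' (+4 fires, +5 burnt)
  -> target ignites at step 4
Step 5: cell (4,0)='.' (+2 fires, +4 burnt)
Step 6: cell (4,0)='.' (+0 fires, +2 burnt)
  fire out at step 6

4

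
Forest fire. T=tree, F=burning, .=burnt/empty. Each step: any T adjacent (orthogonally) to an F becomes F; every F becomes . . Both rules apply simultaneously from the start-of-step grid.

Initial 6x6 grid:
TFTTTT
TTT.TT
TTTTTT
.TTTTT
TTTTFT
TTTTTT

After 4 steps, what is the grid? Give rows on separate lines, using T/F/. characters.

Step 1: 7 trees catch fire, 2 burn out
  F.FTTT
  TFT.TT
  TTTTTT
  .TTTFT
  TTTF.F
  TTTTFT
Step 2: 10 trees catch fire, 7 burn out
  ...FTT
  F.F.TT
  TFTTFT
  .TTF.F
  TTF...
  TTTF.F
Step 3: 10 trees catch fire, 10 burn out
  ....FT
  ....FT
  F.FF.F
  .FF...
  TF....
  TTF...
Step 4: 4 trees catch fire, 10 burn out
  .....F
  .....F
  ......
  ......
  F.....
  TF....

.....F
.....F
......
......
F.....
TF....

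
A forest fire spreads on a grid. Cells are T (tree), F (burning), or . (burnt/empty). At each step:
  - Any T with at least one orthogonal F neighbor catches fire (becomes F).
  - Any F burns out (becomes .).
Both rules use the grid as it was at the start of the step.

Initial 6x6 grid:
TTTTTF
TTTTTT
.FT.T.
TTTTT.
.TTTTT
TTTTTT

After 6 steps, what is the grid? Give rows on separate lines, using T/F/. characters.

Step 1: 5 trees catch fire, 2 burn out
  TTTTF.
  TFTTTF
  ..F.T.
  TFTTT.
  .TTTTT
  TTTTTT
Step 2: 8 trees catch fire, 5 burn out
  TFTF..
  F.FTF.
  ....T.
  F.FTT.
  .FTTTT
  TTTTTT
Step 3: 7 trees catch fire, 8 burn out
  F.F...
  ...F..
  ....F.
  ...FT.
  ..FTTT
  TFTTTT
Step 4: 4 trees catch fire, 7 burn out
  ......
  ......
  ......
  ....F.
  ...FTT
  F.FTTT
Step 5: 2 trees catch fire, 4 burn out
  ......
  ......
  ......
  ......
  ....FT
  ...FTT
Step 6: 2 trees catch fire, 2 burn out
  ......
  ......
  ......
  ......
  .....F
  ....FT

......
......
......
......
.....F
....FT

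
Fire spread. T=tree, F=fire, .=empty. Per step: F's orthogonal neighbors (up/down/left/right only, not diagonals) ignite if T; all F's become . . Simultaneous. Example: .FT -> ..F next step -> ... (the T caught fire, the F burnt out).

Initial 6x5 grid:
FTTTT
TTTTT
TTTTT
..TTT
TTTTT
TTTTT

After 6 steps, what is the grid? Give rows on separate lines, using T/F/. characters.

Step 1: 2 trees catch fire, 1 burn out
  .FTTT
  FTTTT
  TTTTT
  ..TTT
  TTTTT
  TTTTT
Step 2: 3 trees catch fire, 2 burn out
  ..FTT
  .FTTT
  FTTTT
  ..TTT
  TTTTT
  TTTTT
Step 3: 3 trees catch fire, 3 burn out
  ...FT
  ..FTT
  .FTTT
  ..TTT
  TTTTT
  TTTTT
Step 4: 3 trees catch fire, 3 burn out
  ....F
  ...FT
  ..FTT
  ..TTT
  TTTTT
  TTTTT
Step 5: 3 trees catch fire, 3 burn out
  .....
  ....F
  ...FT
  ..FTT
  TTTTT
  TTTTT
Step 6: 3 trees catch fire, 3 burn out
  .....
  .....
  ....F
  ...FT
  TTFTT
  TTTTT

.....
.....
....F
...FT
TTFTT
TTTTT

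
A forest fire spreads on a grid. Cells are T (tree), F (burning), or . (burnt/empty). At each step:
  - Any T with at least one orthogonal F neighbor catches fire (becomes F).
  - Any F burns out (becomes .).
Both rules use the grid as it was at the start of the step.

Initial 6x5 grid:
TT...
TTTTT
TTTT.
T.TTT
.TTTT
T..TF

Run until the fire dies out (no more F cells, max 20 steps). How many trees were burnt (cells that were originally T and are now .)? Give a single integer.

Step 1: +2 fires, +1 burnt (F count now 2)
Step 2: +2 fires, +2 burnt (F count now 2)
Step 3: +2 fires, +2 burnt (F count now 2)
Step 4: +3 fires, +2 burnt (F count now 3)
Step 5: +2 fires, +3 burnt (F count now 2)
Step 6: +3 fires, +2 burnt (F count now 3)
Step 7: +2 fires, +3 burnt (F count now 2)
Step 8: +3 fires, +2 burnt (F count now 3)
Step 9: +1 fires, +3 burnt (F count now 1)
Step 10: +0 fires, +1 burnt (F count now 0)
Fire out after step 10
Initially T: 21, now '.': 29
Total burnt (originally-T cells now '.'): 20

Answer: 20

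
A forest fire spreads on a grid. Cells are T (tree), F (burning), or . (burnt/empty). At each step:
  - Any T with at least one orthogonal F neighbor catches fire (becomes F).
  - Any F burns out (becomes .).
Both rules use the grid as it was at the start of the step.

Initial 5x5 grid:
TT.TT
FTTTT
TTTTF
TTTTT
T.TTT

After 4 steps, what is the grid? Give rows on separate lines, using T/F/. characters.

Step 1: 6 trees catch fire, 2 burn out
  FT.TT
  .FTTF
  FTTF.
  TTTTF
  T.TTT
Step 2: 9 trees catch fire, 6 burn out
  .F.TF
  ..FF.
  .FF..
  FTTF.
  T.TTF
Step 3: 5 trees catch fire, 9 burn out
  ...F.
  .....
  .....
  .FF..
  F.TF.
Step 4: 1 trees catch fire, 5 burn out
  .....
  .....
  .....
  .....
  ..F..

.....
.....
.....
.....
..F..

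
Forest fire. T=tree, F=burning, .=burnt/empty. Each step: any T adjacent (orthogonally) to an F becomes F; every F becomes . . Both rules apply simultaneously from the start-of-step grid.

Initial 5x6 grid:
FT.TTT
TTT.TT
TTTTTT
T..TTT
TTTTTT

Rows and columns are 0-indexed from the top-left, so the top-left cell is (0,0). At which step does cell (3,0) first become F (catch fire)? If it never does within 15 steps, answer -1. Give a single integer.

Step 1: cell (3,0)='T' (+2 fires, +1 burnt)
Step 2: cell (3,0)='T' (+2 fires, +2 burnt)
Step 3: cell (3,0)='F' (+3 fires, +2 burnt)
  -> target ignites at step 3
Step 4: cell (3,0)='.' (+2 fires, +3 burnt)
Step 5: cell (3,0)='.' (+2 fires, +2 burnt)
Step 6: cell (3,0)='.' (+3 fires, +2 burnt)
Step 7: cell (3,0)='.' (+4 fires, +3 burnt)
Step 8: cell (3,0)='.' (+4 fires, +4 burnt)
Step 9: cell (3,0)='.' (+3 fires, +4 burnt)
Step 10: cell (3,0)='.' (+0 fires, +3 burnt)
  fire out at step 10

3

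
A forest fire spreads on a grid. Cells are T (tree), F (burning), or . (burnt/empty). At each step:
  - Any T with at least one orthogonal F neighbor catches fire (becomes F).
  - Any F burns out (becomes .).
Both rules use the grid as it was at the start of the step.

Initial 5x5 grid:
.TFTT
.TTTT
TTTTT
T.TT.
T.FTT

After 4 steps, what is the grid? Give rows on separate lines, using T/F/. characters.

Step 1: 5 trees catch fire, 2 burn out
  .F.FT
  .TFTT
  TTTTT
  T.FT.
  T..FT
Step 2: 6 trees catch fire, 5 burn out
  ....F
  .F.FT
  TTFTT
  T..F.
  T...F
Step 3: 3 trees catch fire, 6 burn out
  .....
  ....F
  TF.FT
  T....
  T....
Step 4: 2 trees catch fire, 3 burn out
  .....
  .....
  F...F
  T....
  T....

.....
.....
F...F
T....
T....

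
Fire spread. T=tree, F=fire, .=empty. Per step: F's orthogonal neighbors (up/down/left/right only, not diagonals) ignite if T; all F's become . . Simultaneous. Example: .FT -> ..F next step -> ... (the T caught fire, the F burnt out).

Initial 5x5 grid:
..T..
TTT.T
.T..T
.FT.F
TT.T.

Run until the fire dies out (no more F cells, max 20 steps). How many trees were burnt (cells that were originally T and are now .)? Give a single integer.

Step 1: +4 fires, +2 burnt (F count now 4)
Step 2: +3 fires, +4 burnt (F count now 3)
Step 3: +2 fires, +3 burnt (F count now 2)
Step 4: +1 fires, +2 burnt (F count now 1)
Step 5: +0 fires, +1 burnt (F count now 0)
Fire out after step 5
Initially T: 11, now '.': 24
Total burnt (originally-T cells now '.'): 10

Answer: 10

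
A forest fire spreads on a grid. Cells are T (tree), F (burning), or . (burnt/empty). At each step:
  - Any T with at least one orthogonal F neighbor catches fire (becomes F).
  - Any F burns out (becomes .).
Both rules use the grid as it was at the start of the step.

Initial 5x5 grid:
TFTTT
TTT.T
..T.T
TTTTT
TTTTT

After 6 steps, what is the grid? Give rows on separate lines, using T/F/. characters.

Step 1: 3 trees catch fire, 1 burn out
  F.FTT
  TFT.T
  ..T.T
  TTTTT
  TTTTT
Step 2: 3 trees catch fire, 3 burn out
  ...FT
  F.F.T
  ..T.T
  TTTTT
  TTTTT
Step 3: 2 trees catch fire, 3 burn out
  ....F
  ....T
  ..F.T
  TTTTT
  TTTTT
Step 4: 2 trees catch fire, 2 burn out
  .....
  ....F
  ....T
  TTFTT
  TTTTT
Step 5: 4 trees catch fire, 2 burn out
  .....
  .....
  ....F
  TF.FT
  TTFTT
Step 6: 4 trees catch fire, 4 burn out
  .....
  .....
  .....
  F...F
  TF.FT

.....
.....
.....
F...F
TF.FT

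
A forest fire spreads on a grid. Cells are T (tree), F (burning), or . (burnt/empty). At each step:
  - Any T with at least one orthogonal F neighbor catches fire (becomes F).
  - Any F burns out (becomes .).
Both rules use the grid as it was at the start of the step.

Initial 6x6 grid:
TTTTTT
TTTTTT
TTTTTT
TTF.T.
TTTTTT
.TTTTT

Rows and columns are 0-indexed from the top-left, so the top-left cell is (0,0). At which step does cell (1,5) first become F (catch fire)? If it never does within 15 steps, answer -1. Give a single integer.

Step 1: cell (1,5)='T' (+3 fires, +1 burnt)
Step 2: cell (1,5)='T' (+7 fires, +3 burnt)
Step 3: cell (1,5)='T' (+9 fires, +7 burnt)
Step 4: cell (1,5)='T' (+8 fires, +9 burnt)
Step 5: cell (1,5)='F' (+4 fires, +8 burnt)
  -> target ignites at step 5
Step 6: cell (1,5)='.' (+1 fires, +4 burnt)
Step 7: cell (1,5)='.' (+0 fires, +1 burnt)
  fire out at step 7

5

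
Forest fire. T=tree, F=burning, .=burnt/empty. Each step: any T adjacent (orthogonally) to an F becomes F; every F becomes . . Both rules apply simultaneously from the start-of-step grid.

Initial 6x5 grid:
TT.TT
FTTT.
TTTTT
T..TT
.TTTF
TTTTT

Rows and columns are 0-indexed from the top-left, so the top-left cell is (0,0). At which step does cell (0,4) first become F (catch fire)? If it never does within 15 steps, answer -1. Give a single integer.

Step 1: cell (0,4)='T' (+6 fires, +2 burnt)
Step 2: cell (0,4)='T' (+8 fires, +6 burnt)
Step 3: cell (0,4)='T' (+5 fires, +8 burnt)
Step 4: cell (0,4)='T' (+2 fires, +5 burnt)
Step 5: cell (0,4)='F' (+2 fires, +2 burnt)
  -> target ignites at step 5
Step 6: cell (0,4)='.' (+0 fires, +2 burnt)
  fire out at step 6

5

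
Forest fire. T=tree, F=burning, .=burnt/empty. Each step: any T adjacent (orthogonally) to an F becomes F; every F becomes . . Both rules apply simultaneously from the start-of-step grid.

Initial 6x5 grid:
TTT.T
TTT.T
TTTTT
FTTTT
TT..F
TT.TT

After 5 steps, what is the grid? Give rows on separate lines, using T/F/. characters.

Step 1: 5 trees catch fire, 2 burn out
  TTT.T
  TTT.T
  FTTTT
  .FTTF
  FT...
  TT.TF
Step 2: 8 trees catch fire, 5 burn out
  TTT.T
  FTT.T
  .FTTF
  ..FF.
  .F...
  FT.F.
Step 3: 6 trees catch fire, 8 burn out
  FTT.T
  .FT.F
  ..FF.
  .....
  .....
  .F...
Step 4: 3 trees catch fire, 6 burn out
  .FT.F
  ..F..
  .....
  .....
  .....
  .....
Step 5: 1 trees catch fire, 3 burn out
  ..F..
  .....
  .....
  .....
  .....
  .....

..F..
.....
.....
.....
.....
.....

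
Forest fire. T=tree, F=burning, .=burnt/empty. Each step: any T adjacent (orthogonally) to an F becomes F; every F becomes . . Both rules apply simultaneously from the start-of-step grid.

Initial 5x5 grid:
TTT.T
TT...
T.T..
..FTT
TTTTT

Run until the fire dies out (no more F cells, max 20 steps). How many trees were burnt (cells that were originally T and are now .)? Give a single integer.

Step 1: +3 fires, +1 burnt (F count now 3)
Step 2: +3 fires, +3 burnt (F count now 3)
Step 3: +2 fires, +3 burnt (F count now 2)
Step 4: +0 fires, +2 burnt (F count now 0)
Fire out after step 4
Initially T: 15, now '.': 18
Total burnt (originally-T cells now '.'): 8

Answer: 8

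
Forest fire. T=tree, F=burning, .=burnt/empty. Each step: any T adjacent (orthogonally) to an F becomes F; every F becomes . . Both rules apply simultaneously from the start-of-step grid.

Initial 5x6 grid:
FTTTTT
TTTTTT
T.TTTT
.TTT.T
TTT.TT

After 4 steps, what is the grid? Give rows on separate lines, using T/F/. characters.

Step 1: 2 trees catch fire, 1 burn out
  .FTTTT
  FTTTTT
  T.TTTT
  .TTT.T
  TTT.TT
Step 2: 3 trees catch fire, 2 burn out
  ..FTTT
  .FTTTT
  F.TTTT
  .TTT.T
  TTT.TT
Step 3: 2 trees catch fire, 3 burn out
  ...FTT
  ..FTTT
  ..TTTT
  .TTT.T
  TTT.TT
Step 4: 3 trees catch fire, 2 burn out
  ....FT
  ...FTT
  ..FTTT
  .TTT.T
  TTT.TT

....FT
...FTT
..FTTT
.TTT.T
TTT.TT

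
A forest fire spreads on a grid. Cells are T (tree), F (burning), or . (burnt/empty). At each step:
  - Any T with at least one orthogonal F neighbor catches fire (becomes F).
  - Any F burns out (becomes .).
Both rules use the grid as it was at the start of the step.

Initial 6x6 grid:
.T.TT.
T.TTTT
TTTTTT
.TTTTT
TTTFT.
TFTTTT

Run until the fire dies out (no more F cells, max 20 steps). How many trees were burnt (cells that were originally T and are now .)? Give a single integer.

Step 1: +7 fires, +2 burnt (F count now 7)
Step 2: +6 fires, +7 burnt (F count now 6)
Step 3: +6 fires, +6 burnt (F count now 6)
Step 4: +5 fires, +6 burnt (F count now 5)
Step 5: +3 fires, +5 burnt (F count now 3)
Step 6: +0 fires, +3 burnt (F count now 0)
Fire out after step 6
Initially T: 28, now '.': 35
Total burnt (originally-T cells now '.'): 27

Answer: 27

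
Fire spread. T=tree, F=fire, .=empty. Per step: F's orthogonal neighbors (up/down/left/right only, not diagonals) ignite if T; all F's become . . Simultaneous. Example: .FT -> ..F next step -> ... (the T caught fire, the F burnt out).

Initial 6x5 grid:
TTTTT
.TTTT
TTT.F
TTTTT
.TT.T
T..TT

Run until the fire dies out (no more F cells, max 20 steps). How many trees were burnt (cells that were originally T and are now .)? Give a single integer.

Step 1: +2 fires, +1 burnt (F count now 2)
Step 2: +4 fires, +2 burnt (F count now 4)
Step 3: +4 fires, +4 burnt (F count now 4)
Step 4: +6 fires, +4 burnt (F count now 6)
Step 5: +4 fires, +6 burnt (F count now 4)
Step 6: +2 fires, +4 burnt (F count now 2)
Step 7: +0 fires, +2 burnt (F count now 0)
Fire out after step 7
Initially T: 23, now '.': 29
Total burnt (originally-T cells now '.'): 22

Answer: 22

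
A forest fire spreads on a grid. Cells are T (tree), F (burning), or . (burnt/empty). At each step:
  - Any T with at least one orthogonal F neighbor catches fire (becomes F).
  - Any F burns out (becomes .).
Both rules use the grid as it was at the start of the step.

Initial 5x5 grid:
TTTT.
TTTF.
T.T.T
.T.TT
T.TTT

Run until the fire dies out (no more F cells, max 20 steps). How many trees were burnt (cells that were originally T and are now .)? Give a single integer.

Answer: 9

Derivation:
Step 1: +2 fires, +1 burnt (F count now 2)
Step 2: +3 fires, +2 burnt (F count now 3)
Step 3: +2 fires, +3 burnt (F count now 2)
Step 4: +2 fires, +2 burnt (F count now 2)
Step 5: +0 fires, +2 burnt (F count now 0)
Fire out after step 5
Initially T: 17, now '.': 17
Total burnt (originally-T cells now '.'): 9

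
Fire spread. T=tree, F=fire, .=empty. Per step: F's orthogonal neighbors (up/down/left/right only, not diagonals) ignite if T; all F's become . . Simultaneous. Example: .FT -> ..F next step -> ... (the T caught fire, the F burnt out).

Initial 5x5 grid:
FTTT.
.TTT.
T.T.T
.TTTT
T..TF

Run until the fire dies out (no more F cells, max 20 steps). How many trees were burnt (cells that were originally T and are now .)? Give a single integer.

Answer: 13

Derivation:
Step 1: +3 fires, +2 burnt (F count now 3)
Step 2: +4 fires, +3 burnt (F count now 4)
Step 3: +3 fires, +4 burnt (F count now 3)
Step 4: +3 fires, +3 burnt (F count now 3)
Step 5: +0 fires, +3 burnt (F count now 0)
Fire out after step 5
Initially T: 15, now '.': 23
Total burnt (originally-T cells now '.'): 13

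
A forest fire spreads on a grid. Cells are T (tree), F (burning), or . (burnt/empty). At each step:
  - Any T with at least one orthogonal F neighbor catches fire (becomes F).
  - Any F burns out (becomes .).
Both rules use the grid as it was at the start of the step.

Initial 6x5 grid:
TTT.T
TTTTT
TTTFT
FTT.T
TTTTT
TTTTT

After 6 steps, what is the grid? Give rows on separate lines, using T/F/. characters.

Step 1: 6 trees catch fire, 2 burn out
  TTT.T
  TTTFT
  FTF.F
  .FT.T
  FTTTT
  TTTTT
Step 2: 8 trees catch fire, 6 burn out
  TTT.T
  FTF.F
  .F...
  ..F.F
  .FTTT
  FTTTT
Step 3: 7 trees catch fire, 8 burn out
  FTF.F
  .F...
  .....
  .....
  ..FTF
  .FTTT
Step 4: 4 trees catch fire, 7 burn out
  .F...
  .....
  .....
  .....
  ...F.
  ..FTF
Step 5: 1 trees catch fire, 4 burn out
  .....
  .....
  .....
  .....
  .....
  ...F.
Step 6: 0 trees catch fire, 1 burn out
  .....
  .....
  .....
  .....
  .....
  .....

.....
.....
.....
.....
.....
.....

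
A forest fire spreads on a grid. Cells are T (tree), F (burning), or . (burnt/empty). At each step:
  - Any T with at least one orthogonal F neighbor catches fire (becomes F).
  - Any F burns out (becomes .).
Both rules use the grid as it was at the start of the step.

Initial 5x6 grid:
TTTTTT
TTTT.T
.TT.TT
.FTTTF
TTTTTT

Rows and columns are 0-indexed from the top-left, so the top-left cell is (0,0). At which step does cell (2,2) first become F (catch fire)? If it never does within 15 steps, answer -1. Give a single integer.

Step 1: cell (2,2)='T' (+6 fires, +2 burnt)
Step 2: cell (2,2)='F' (+8 fires, +6 burnt)
  -> target ignites at step 2
Step 3: cell (2,2)='.' (+5 fires, +8 burnt)
Step 4: cell (2,2)='.' (+4 fires, +5 burnt)
Step 5: cell (2,2)='.' (+1 fires, +4 burnt)
Step 6: cell (2,2)='.' (+0 fires, +1 burnt)
  fire out at step 6

2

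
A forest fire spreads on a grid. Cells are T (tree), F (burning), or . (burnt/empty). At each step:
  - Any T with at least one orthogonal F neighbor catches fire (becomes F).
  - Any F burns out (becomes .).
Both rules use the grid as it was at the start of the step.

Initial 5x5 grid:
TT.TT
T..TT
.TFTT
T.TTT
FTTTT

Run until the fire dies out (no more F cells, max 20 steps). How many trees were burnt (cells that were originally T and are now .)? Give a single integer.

Answer: 15

Derivation:
Step 1: +5 fires, +2 burnt (F count now 5)
Step 2: +4 fires, +5 burnt (F count now 4)
Step 3: +4 fires, +4 burnt (F count now 4)
Step 4: +2 fires, +4 burnt (F count now 2)
Step 5: +0 fires, +2 burnt (F count now 0)
Fire out after step 5
Initially T: 18, now '.': 22
Total burnt (originally-T cells now '.'): 15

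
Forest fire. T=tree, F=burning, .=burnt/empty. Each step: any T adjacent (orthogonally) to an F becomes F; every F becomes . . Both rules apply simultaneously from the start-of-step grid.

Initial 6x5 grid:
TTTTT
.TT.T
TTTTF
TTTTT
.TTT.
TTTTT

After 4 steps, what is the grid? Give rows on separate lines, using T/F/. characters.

Step 1: 3 trees catch fire, 1 burn out
  TTTTT
  .TT.F
  TTTF.
  TTTTF
  .TTT.
  TTTTT
Step 2: 3 trees catch fire, 3 burn out
  TTTTF
  .TT..
  TTF..
  TTTF.
  .TTT.
  TTTTT
Step 3: 5 trees catch fire, 3 burn out
  TTTF.
  .TF..
  TF...
  TTF..
  .TTF.
  TTTTT
Step 4: 6 trees catch fire, 5 burn out
  TTF..
  .F...
  F....
  TF...
  .TF..
  TTTFT

TTF..
.F...
F....
TF...
.TF..
TTTFT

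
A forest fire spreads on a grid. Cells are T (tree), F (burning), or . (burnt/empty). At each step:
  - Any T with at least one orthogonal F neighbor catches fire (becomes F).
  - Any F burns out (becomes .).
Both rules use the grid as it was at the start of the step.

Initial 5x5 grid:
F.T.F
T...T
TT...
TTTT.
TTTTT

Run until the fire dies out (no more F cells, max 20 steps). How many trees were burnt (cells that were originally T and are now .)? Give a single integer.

Step 1: +2 fires, +2 burnt (F count now 2)
Step 2: +1 fires, +2 burnt (F count now 1)
Step 3: +2 fires, +1 burnt (F count now 2)
Step 4: +2 fires, +2 burnt (F count now 2)
Step 5: +2 fires, +2 burnt (F count now 2)
Step 6: +2 fires, +2 burnt (F count now 2)
Step 7: +1 fires, +2 burnt (F count now 1)
Step 8: +1 fires, +1 burnt (F count now 1)
Step 9: +0 fires, +1 burnt (F count now 0)
Fire out after step 9
Initially T: 14, now '.': 24
Total burnt (originally-T cells now '.'): 13

Answer: 13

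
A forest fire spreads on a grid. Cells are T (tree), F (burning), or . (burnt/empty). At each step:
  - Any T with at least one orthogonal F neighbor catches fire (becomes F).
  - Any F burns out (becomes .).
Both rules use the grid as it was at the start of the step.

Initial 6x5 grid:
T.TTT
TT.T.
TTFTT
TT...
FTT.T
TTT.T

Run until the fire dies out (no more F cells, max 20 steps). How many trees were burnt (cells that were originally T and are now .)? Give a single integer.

Step 1: +5 fires, +2 burnt (F count now 5)
Step 2: +7 fires, +5 burnt (F count now 7)
Step 3: +3 fires, +7 burnt (F count now 3)
Step 4: +3 fires, +3 burnt (F count now 3)
Step 5: +0 fires, +3 burnt (F count now 0)
Fire out after step 5
Initially T: 20, now '.': 28
Total burnt (originally-T cells now '.'): 18

Answer: 18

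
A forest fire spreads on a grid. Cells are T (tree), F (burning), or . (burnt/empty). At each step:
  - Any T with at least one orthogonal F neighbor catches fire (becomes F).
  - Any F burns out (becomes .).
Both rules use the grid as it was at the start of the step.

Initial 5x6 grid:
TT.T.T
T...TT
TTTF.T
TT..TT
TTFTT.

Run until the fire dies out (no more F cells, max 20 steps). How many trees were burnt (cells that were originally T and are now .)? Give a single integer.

Answer: 18

Derivation:
Step 1: +3 fires, +2 burnt (F count now 3)
Step 2: +4 fires, +3 burnt (F count now 4)
Step 3: +3 fires, +4 burnt (F count now 3)
Step 4: +2 fires, +3 burnt (F count now 2)
Step 5: +2 fires, +2 burnt (F count now 2)
Step 6: +2 fires, +2 burnt (F count now 2)
Step 7: +2 fires, +2 burnt (F count now 2)
Step 8: +0 fires, +2 burnt (F count now 0)
Fire out after step 8
Initially T: 19, now '.': 29
Total burnt (originally-T cells now '.'): 18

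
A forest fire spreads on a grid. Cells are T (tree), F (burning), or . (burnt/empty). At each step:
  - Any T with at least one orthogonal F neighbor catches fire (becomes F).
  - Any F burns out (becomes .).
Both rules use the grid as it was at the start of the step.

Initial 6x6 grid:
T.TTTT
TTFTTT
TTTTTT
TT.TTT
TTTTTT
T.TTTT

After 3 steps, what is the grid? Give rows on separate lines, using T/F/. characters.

Step 1: 4 trees catch fire, 1 burn out
  T.FTTT
  TF.FTT
  TTFTTT
  TT.TTT
  TTTTTT
  T.TTTT
Step 2: 5 trees catch fire, 4 burn out
  T..FTT
  F...FT
  TF.FTT
  TT.TTT
  TTTTTT
  T.TTTT
Step 3: 7 trees catch fire, 5 burn out
  F...FT
  .....F
  F...FT
  TF.FTT
  TTTTTT
  T.TTTT

F...FT
.....F
F...FT
TF.FTT
TTTTTT
T.TTTT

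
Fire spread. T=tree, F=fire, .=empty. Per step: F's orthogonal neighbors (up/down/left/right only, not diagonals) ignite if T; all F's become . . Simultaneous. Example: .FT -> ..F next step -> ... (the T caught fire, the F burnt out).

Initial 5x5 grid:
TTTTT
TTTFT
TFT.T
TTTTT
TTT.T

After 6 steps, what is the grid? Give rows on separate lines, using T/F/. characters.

Step 1: 7 trees catch fire, 2 burn out
  TTTFT
  TFF.F
  F.F.T
  TFTTT
  TTT.T
Step 2: 8 trees catch fire, 7 burn out
  TFF.F
  F....
  ....F
  F.FTT
  TFT.T
Step 3: 5 trees catch fire, 8 burn out
  F....
  .....
  .....
  ...FF
  F.F.T
Step 4: 1 trees catch fire, 5 burn out
  .....
  .....
  .....
  .....
  ....F
Step 5: 0 trees catch fire, 1 burn out
  .....
  .....
  .....
  .....
  .....
Step 6: 0 trees catch fire, 0 burn out
  .....
  .....
  .....
  .....
  .....

.....
.....
.....
.....
.....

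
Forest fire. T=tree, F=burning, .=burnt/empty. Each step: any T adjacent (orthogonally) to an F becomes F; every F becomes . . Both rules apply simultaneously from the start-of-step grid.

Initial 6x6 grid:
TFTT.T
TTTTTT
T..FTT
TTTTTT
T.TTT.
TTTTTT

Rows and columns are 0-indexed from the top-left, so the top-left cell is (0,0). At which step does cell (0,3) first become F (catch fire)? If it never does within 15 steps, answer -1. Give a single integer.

Step 1: cell (0,3)='T' (+6 fires, +2 burnt)
Step 2: cell (0,3)='F' (+8 fires, +6 burnt)
  -> target ignites at step 2
Step 3: cell (0,3)='.' (+7 fires, +8 burnt)
Step 4: cell (0,3)='.' (+4 fires, +7 burnt)
Step 5: cell (0,3)='.' (+3 fires, +4 burnt)
Step 6: cell (0,3)='.' (+1 fires, +3 burnt)
Step 7: cell (0,3)='.' (+0 fires, +1 burnt)
  fire out at step 7

2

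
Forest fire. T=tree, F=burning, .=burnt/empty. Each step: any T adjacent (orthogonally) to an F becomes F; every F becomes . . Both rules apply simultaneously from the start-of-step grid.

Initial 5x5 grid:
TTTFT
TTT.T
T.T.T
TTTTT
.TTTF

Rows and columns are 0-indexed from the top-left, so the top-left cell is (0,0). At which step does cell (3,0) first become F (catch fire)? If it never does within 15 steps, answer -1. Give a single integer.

Step 1: cell (3,0)='T' (+4 fires, +2 burnt)
Step 2: cell (3,0)='T' (+6 fires, +4 burnt)
Step 3: cell (3,0)='T' (+5 fires, +6 burnt)
Step 4: cell (3,0)='T' (+2 fires, +5 burnt)
Step 5: cell (3,0)='F' (+2 fires, +2 burnt)
  -> target ignites at step 5
Step 6: cell (3,0)='.' (+0 fires, +2 burnt)
  fire out at step 6

5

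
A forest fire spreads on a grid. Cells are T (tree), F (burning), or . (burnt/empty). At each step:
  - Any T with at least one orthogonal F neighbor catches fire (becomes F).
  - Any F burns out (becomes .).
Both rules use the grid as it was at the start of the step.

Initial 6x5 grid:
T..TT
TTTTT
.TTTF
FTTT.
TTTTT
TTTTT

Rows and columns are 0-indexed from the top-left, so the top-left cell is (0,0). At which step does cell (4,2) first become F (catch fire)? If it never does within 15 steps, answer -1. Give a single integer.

Step 1: cell (4,2)='T' (+4 fires, +2 burnt)
Step 2: cell (4,2)='T' (+8 fires, +4 burnt)
Step 3: cell (4,2)='F' (+6 fires, +8 burnt)
  -> target ignites at step 3
Step 4: cell (4,2)='.' (+4 fires, +6 burnt)
Step 5: cell (4,2)='.' (+2 fires, +4 burnt)
Step 6: cell (4,2)='.' (+0 fires, +2 burnt)
  fire out at step 6

3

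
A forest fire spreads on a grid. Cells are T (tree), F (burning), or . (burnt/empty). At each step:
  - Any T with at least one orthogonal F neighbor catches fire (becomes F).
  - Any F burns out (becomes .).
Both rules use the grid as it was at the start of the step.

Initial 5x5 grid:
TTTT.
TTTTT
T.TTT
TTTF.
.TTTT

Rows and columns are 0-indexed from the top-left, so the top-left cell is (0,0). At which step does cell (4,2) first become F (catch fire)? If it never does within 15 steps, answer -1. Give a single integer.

Step 1: cell (4,2)='T' (+3 fires, +1 burnt)
Step 2: cell (4,2)='F' (+6 fires, +3 burnt)
  -> target ignites at step 2
Step 3: cell (4,2)='.' (+5 fires, +6 burnt)
Step 4: cell (4,2)='.' (+3 fires, +5 burnt)
Step 5: cell (4,2)='.' (+2 fires, +3 burnt)
Step 6: cell (4,2)='.' (+1 fires, +2 burnt)
Step 7: cell (4,2)='.' (+0 fires, +1 burnt)
  fire out at step 7

2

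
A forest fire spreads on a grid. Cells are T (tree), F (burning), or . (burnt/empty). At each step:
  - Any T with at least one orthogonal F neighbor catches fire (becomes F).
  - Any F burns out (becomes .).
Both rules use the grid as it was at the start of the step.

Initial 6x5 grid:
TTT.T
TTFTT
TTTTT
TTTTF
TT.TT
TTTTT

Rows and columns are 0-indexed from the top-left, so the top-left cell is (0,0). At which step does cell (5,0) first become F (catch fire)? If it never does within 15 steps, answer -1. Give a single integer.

Step 1: cell (5,0)='T' (+7 fires, +2 burnt)
Step 2: cell (5,0)='T' (+8 fires, +7 burnt)
Step 3: cell (5,0)='T' (+5 fires, +8 burnt)
Step 4: cell (5,0)='T' (+3 fires, +5 burnt)
Step 5: cell (5,0)='T' (+2 fires, +3 burnt)
Step 6: cell (5,0)='F' (+1 fires, +2 burnt)
  -> target ignites at step 6
Step 7: cell (5,0)='.' (+0 fires, +1 burnt)
  fire out at step 7

6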